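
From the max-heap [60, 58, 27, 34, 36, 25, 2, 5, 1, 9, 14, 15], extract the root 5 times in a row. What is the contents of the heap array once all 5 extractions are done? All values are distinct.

[25, 15, 5, 14, 9, 1, 2]

extract-max #1 returns 60:
  remove root 60; move last element 15 to root → [15, 58, 27, 34, 36, 25, 2, 5, 1, 9, 14]
  15 vs larger child 58 at index 1, swap → [58, 15, 27, 34, 36, 25, 2, 5, 1, 9, 14]
  15 vs larger child 36 at index 4, swap → [58, 36, 27, 34, 15, 25, 2, 5, 1, 9, 14]
extract-max #2 returns 58:
  remove root 58; move last element 14 to root → [14, 36, 27, 34, 15, 25, 2, 5, 1, 9]
  14 vs larger child 36 at index 1, swap → [36, 14, 27, 34, 15, 25, 2, 5, 1, 9]
  14 vs larger child 34 at index 3, swap → [36, 34, 27, 14, 15, 25, 2, 5, 1, 9]
extract-max #3 returns 36:
  remove root 36; move last element 9 to root → [9, 34, 27, 14, 15, 25, 2, 5, 1]
  9 vs larger child 34 at index 1, swap → [34, 9, 27, 14, 15, 25, 2, 5, 1]
  9 vs larger child 15 at index 4, swap → [34, 15, 27, 14, 9, 25, 2, 5, 1]
extract-max #4 returns 34:
  remove root 34; move last element 1 to root → [1, 15, 27, 14, 9, 25, 2, 5]
  1 vs larger child 27 at index 2, swap → [27, 15, 1, 14, 9, 25, 2, 5]
  1 vs larger child 25 at index 5, swap → [27, 15, 25, 14, 9, 1, 2, 5]
extract-max #5 returns 27:
  remove root 27; move last element 5 to root → [5, 15, 25, 14, 9, 1, 2]
  5 vs larger child 25 at index 2, swap → [25, 15, 5, 14, 9, 1, 2]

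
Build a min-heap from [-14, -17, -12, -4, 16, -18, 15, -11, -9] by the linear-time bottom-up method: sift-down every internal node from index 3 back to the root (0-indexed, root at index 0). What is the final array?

[-18, -17, -14, -11, 16, -12, 15, -4, -9]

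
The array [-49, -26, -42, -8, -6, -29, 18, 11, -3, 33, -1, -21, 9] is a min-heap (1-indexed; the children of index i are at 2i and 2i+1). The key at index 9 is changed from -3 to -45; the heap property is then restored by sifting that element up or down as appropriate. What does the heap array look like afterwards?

[-49, -45, -42, -26, -6, -29, 18, 11, -8, 33, -1, -21, 9]

set index 9 from -3 to -45 → [-49, -26, -42, -8, -6, -29, 18, 11, -45, 33, -1, -21, 9]
-45 < parent -8 at index 4, swap → [-49, -26, -42, -45, -6, -29, 18, 11, -8, 33, -1, -21, 9]
-45 < parent -26 at index 2, swap → [-49, -45, -42, -26, -6, -29, 18, 11, -8, 33, -1, -21, 9]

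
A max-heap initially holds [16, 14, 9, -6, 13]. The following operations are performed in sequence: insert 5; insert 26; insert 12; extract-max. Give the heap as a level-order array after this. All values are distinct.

[16, 14, 9, 12, 13, 5, -6]

insert 5:
  append 5 at index 5 → [16, 14, 9, -6, 13, 5] (no swap needed)
insert 26:
  append 26 at index 6 → [16, 14, 9, -6, 13, 5, 26]
  26 > parent 9 at index 2, swap → [16, 14, 26, -6, 13, 5, 9]
  26 > parent 16 at index 0, swap → [26, 14, 16, -6, 13, 5, 9]
insert 12:
  append 12 at index 7 → [26, 14, 16, -6, 13, 5, 9, 12]
  12 > parent -6 at index 3, swap → [26, 14, 16, 12, 13, 5, 9, -6]
extract-max → returns 26:
  remove root 26; move last element -6 to root → [-6, 14, 16, 12, 13, 5, 9]
  -6 vs larger child 16 at index 2, swap → [16, 14, -6, 12, 13, 5, 9]
  -6 vs larger child 9 at index 6, swap → [16, 14, 9, 12, 13, 5, -6]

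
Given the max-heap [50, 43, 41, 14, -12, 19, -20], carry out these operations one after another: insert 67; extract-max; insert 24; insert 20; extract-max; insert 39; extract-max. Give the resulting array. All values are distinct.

[41, 39, 20, 24, -12, 19, -20, 14]

insert 67:
  append 67 at index 7 → [50, 43, 41, 14, -12, 19, -20, 67]
  67 > parent 14 at index 3, swap → [50, 43, 41, 67, -12, 19, -20, 14]
  67 > parent 43 at index 1, swap → [50, 67, 41, 43, -12, 19, -20, 14]
  67 > parent 50 at index 0, swap → [67, 50, 41, 43, -12, 19, -20, 14]
extract-max → returns 67:
  remove root 67; move last element 14 to root → [14, 50, 41, 43, -12, 19, -20]
  14 vs larger child 50 at index 1, swap → [50, 14, 41, 43, -12, 19, -20]
  14 vs larger child 43 at index 3, swap → [50, 43, 41, 14, -12, 19, -20]
insert 24:
  append 24 at index 7 → [50, 43, 41, 14, -12, 19, -20, 24]
  24 > parent 14 at index 3, swap → [50, 43, 41, 24, -12, 19, -20, 14]
insert 20:
  append 20 at index 8 → [50, 43, 41, 24, -12, 19, -20, 14, 20] (no swap needed)
extract-max → returns 50:
  remove root 50; move last element 20 to root → [20, 43, 41, 24, -12, 19, -20, 14]
  20 vs larger child 43 at index 1, swap → [43, 20, 41, 24, -12, 19, -20, 14]
  20 vs larger child 24 at index 3, swap → [43, 24, 41, 20, -12, 19, -20, 14]
insert 39:
  append 39 at index 8 → [43, 24, 41, 20, -12, 19, -20, 14, 39]
  39 > parent 20 at index 3, swap → [43, 24, 41, 39, -12, 19, -20, 14, 20]
  39 > parent 24 at index 1, swap → [43, 39, 41, 24, -12, 19, -20, 14, 20]
extract-max → returns 43:
  remove root 43; move last element 20 to root → [20, 39, 41, 24, -12, 19, -20, 14]
  20 vs larger child 41 at index 2, swap → [41, 39, 20, 24, -12, 19, -20, 14]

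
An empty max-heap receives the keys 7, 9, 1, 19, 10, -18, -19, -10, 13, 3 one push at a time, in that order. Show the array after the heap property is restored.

[19, 13, 1, 10, 9, -18, -19, -10, 7, 3]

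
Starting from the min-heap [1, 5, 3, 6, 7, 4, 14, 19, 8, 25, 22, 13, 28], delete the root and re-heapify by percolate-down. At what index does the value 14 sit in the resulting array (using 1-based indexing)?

7

remove root 1; move last element 28 to root → [28, 5, 3, 6, 7, 4, 14, 19, 8, 25, 22, 13]
28 vs smaller child 3 at index 3, swap → [3, 5, 28, 6, 7, 4, 14, 19, 8, 25, 22, 13]
28 vs smaller child 4 at index 6, swap → [3, 5, 4, 6, 7, 28, 14, 19, 8, 25, 22, 13]
28 vs only child 13 at index 12, swap → [3, 5, 4, 6, 7, 13, 14, 19, 8, 25, 22, 28]
resulting array: [3, 5, 4, 6, 7, 13, 14, 19, 8, 25, 22, 28]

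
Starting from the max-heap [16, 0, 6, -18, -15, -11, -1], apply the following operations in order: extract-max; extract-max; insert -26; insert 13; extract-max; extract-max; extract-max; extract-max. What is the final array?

[-15, -18, -26]

extract-max → returns 16:
  remove root 16; move last element -1 to root → [-1, 0, 6, -18, -15, -11]
  -1 vs larger child 6 at index 2, swap → [6, 0, -1, -18, -15, -11]
extract-max → returns 6:
  remove root 6; move last element -11 to root → [-11, 0, -1, -18, -15]
  -11 vs larger child 0 at index 1, swap → [0, -11, -1, -18, -15]
insert -26:
  append -26 at index 5 → [0, -11, -1, -18, -15, -26] (no swap needed)
insert 13:
  append 13 at index 6 → [0, -11, -1, -18, -15, -26, 13]
  13 > parent -1 at index 2, swap → [0, -11, 13, -18, -15, -26, -1]
  13 > parent 0 at index 0, swap → [13, -11, 0, -18, -15, -26, -1]
extract-max → returns 13:
  remove root 13; move last element -1 to root → [-1, -11, 0, -18, -15, -26]
  -1 vs larger child 0 at index 2, swap → [0, -11, -1, -18, -15, -26]
extract-max → returns 0:
  remove root 0; move last element -26 to root → [-26, -11, -1, -18, -15]
  -26 vs larger child -1 at index 2, swap → [-1, -11, -26, -18, -15]
extract-max → returns -1:
  remove root -1; move last element -15 to root → [-15, -11, -26, -18]
  -15 vs larger child -11 at index 1, swap → [-11, -15, -26, -18]
extract-max → returns -11:
  remove root -11; move last element -18 to root → [-18, -15, -26]
  -18 vs larger child -15 at index 1, swap → [-15, -18, -26]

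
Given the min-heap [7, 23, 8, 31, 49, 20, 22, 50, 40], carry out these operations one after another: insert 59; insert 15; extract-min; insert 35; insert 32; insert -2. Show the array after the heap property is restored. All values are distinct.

[-2, 15, 8, 31, 23, 20, 22, 50, 40, 59, 35, 49, 32]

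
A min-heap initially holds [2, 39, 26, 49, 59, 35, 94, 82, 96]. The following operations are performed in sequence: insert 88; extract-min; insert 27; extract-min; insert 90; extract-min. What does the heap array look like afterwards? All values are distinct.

insert 88:
  append 88 at index 9 → [2, 39, 26, 49, 59, 35, 94, 82, 96, 88] (no swap needed)
extract-min → returns 2:
  remove root 2; move last element 88 to root → [88, 39, 26, 49, 59, 35, 94, 82, 96]
  88 vs smaller child 26 at index 2, swap → [26, 39, 88, 49, 59, 35, 94, 82, 96]
  88 vs smaller child 35 at index 5, swap → [26, 39, 35, 49, 59, 88, 94, 82, 96]
insert 27:
  append 27 at index 9 → [26, 39, 35, 49, 59, 88, 94, 82, 96, 27]
  27 < parent 59 at index 4, swap → [26, 39, 35, 49, 27, 88, 94, 82, 96, 59]
  27 < parent 39 at index 1, swap → [26, 27, 35, 49, 39, 88, 94, 82, 96, 59]
extract-min → returns 26:
  remove root 26; move last element 59 to root → [59, 27, 35, 49, 39, 88, 94, 82, 96]
  59 vs smaller child 27 at index 1, swap → [27, 59, 35, 49, 39, 88, 94, 82, 96]
  59 vs smaller child 39 at index 4, swap → [27, 39, 35, 49, 59, 88, 94, 82, 96]
insert 90:
  append 90 at index 9 → [27, 39, 35, 49, 59, 88, 94, 82, 96, 90] (no swap needed)
extract-min → returns 27:
  remove root 27; move last element 90 to root → [90, 39, 35, 49, 59, 88, 94, 82, 96]
  90 vs smaller child 35 at index 2, swap → [35, 39, 90, 49, 59, 88, 94, 82, 96]
  90 vs smaller child 88 at index 5, swap → [35, 39, 88, 49, 59, 90, 94, 82, 96]

[35, 39, 88, 49, 59, 90, 94, 82, 96]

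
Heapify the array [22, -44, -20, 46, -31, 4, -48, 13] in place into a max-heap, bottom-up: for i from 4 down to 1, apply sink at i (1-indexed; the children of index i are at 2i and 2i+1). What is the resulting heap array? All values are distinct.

[46, 22, 4, 13, -31, -20, -48, -44]

sift down from index 4: already satisfies heap property
sift down from index 3:
  -20 vs larger child 4 at index 6, swap → [22, -44, 4, 46, -31, -20, -48, 13]
sift down from index 2:
  -44 vs larger child 46 at index 4, swap → [22, 46, 4, -44, -31, -20, -48, 13]
  -44 vs only child 13 at index 8, swap → [22, 46, 4, 13, -31, -20, -48, -44]
sift down from index 1:
  22 vs larger child 46 at index 2, swap → [46, 22, 4, 13, -31, -20, -48, -44]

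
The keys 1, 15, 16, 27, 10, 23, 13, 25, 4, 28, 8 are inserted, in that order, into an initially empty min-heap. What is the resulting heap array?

Insert 1:
  append 1 at index 0 → [1] (no swap needed)
Insert 15:
  append 15 at index 1 → [1, 15] (no swap needed)
Insert 16:
  append 16 at index 2 → [1, 15, 16] (no swap needed)
Insert 27:
  append 27 at index 3 → [1, 15, 16, 27] (no swap needed)
Insert 10:
  append 10 at index 4 → [1, 15, 16, 27, 10]
  10 < parent 15 at index 1, swap → [1, 10, 16, 27, 15]
Insert 23:
  append 23 at index 5 → [1, 10, 16, 27, 15, 23] (no swap needed)
Insert 13:
  append 13 at index 6 → [1, 10, 16, 27, 15, 23, 13]
  13 < parent 16 at index 2, swap → [1, 10, 13, 27, 15, 23, 16]
Insert 25:
  append 25 at index 7 → [1, 10, 13, 27, 15, 23, 16, 25]
  25 < parent 27 at index 3, swap → [1, 10, 13, 25, 15, 23, 16, 27]
Insert 4:
  append 4 at index 8 → [1, 10, 13, 25, 15, 23, 16, 27, 4]
  4 < parent 25 at index 3, swap → [1, 10, 13, 4, 15, 23, 16, 27, 25]
  4 < parent 10 at index 1, swap → [1, 4, 13, 10, 15, 23, 16, 27, 25]
Insert 28:
  append 28 at index 9 → [1, 4, 13, 10, 15, 23, 16, 27, 25, 28] (no swap needed)
Insert 8:
  append 8 at index 10 → [1, 4, 13, 10, 15, 23, 16, 27, 25, 28, 8]
  8 < parent 15 at index 4, swap → [1, 4, 13, 10, 8, 23, 16, 27, 25, 28, 15]

[1, 4, 13, 10, 8, 23, 16, 27, 25, 28, 15]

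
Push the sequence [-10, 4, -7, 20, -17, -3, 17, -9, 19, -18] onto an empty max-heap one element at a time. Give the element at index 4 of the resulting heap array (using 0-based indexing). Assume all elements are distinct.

-17

Insert -10:
  append -10 at index 0 → [-10] (no swap needed)
Insert 4:
  append 4 at index 1 → [-10, 4]
  4 > parent -10 at index 0, swap → [4, -10]
Insert -7:
  append -7 at index 2 → [4, -10, -7] (no swap needed)
Insert 20:
  append 20 at index 3 → [4, -10, -7, 20]
  20 > parent -10 at index 1, swap → [4, 20, -7, -10]
  20 > parent 4 at index 0, swap → [20, 4, -7, -10]
Insert -17:
  append -17 at index 4 → [20, 4, -7, -10, -17] (no swap needed)
Insert -3:
  append -3 at index 5 → [20, 4, -7, -10, -17, -3]
  -3 > parent -7 at index 2, swap → [20, 4, -3, -10, -17, -7]
Insert 17:
  append 17 at index 6 → [20, 4, -3, -10, -17, -7, 17]
  17 > parent -3 at index 2, swap → [20, 4, 17, -10, -17, -7, -3]
Insert -9:
  append -9 at index 7 → [20, 4, 17, -10, -17, -7, -3, -9]
  -9 > parent -10 at index 3, swap → [20, 4, 17, -9, -17, -7, -3, -10]
Insert 19:
  append 19 at index 8 → [20, 4, 17, -9, -17, -7, -3, -10, 19]
  19 > parent -9 at index 3, swap → [20, 4, 17, 19, -17, -7, -3, -10, -9]
  19 > parent 4 at index 1, swap → [20, 19, 17, 4, -17, -7, -3, -10, -9]
Insert -18:
  append -18 at index 9 → [20, 19, 17, 4, -17, -7, -3, -10, -9, -18] (no swap needed)
resulting array: [20, 19, 17, 4, -17, -7, -3, -10, -9, -18]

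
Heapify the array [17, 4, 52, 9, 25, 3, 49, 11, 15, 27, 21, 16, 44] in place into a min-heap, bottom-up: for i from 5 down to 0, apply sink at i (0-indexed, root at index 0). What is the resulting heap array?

[3, 4, 16, 9, 21, 17, 49, 11, 15, 27, 25, 52, 44]

sift down from index 5: already satisfies heap property
sift down from index 4:
  25 vs smaller child 21 at index 10, swap → [17, 4, 52, 9, 21, 3, 49, 11, 15, 27, 25, 16, 44]
sift down from index 3: already satisfies heap property
sift down from index 2:
  52 vs smaller child 3 at index 5, swap → [17, 4, 3, 9, 21, 52, 49, 11, 15, 27, 25, 16, 44]
  52 vs smaller child 16 at index 11, swap → [17, 4, 3, 9, 21, 16, 49, 11, 15, 27, 25, 52, 44]
sift down from index 1: already satisfies heap property
sift down from index 0:
  17 vs smaller child 3 at index 2, swap → [3, 4, 17, 9, 21, 16, 49, 11, 15, 27, 25, 52, 44]
  17 vs smaller child 16 at index 5, swap → [3, 4, 16, 9, 21, 17, 49, 11, 15, 27, 25, 52, 44]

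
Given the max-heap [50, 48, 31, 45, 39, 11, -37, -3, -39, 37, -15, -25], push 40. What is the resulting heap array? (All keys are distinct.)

append 40 at index 12 → [50, 48, 31, 45, 39, 11, -37, -3, -39, 37, -15, -25, 40]
40 > parent 11 at index 5, swap → [50, 48, 31, 45, 39, 40, -37, -3, -39, 37, -15, -25, 11]
40 > parent 31 at index 2, swap → [50, 48, 40, 45, 39, 31, -37, -3, -39, 37, -15, -25, 11]

[50, 48, 40, 45, 39, 31, -37, -3, -39, 37, -15, -25, 11]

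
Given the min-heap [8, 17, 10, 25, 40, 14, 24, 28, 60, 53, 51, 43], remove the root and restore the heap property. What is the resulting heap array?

remove root 8; move last element 43 to root → [43, 17, 10, 25, 40, 14, 24, 28, 60, 53, 51]
43 vs smaller child 10 at index 2, swap → [10, 17, 43, 25, 40, 14, 24, 28, 60, 53, 51]
43 vs smaller child 14 at index 5, swap → [10, 17, 14, 25, 40, 43, 24, 28, 60, 53, 51]

[10, 17, 14, 25, 40, 43, 24, 28, 60, 53, 51]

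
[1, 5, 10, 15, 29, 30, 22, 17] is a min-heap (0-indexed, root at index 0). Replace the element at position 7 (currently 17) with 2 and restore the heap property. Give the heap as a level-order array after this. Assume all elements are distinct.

[1, 2, 10, 5, 29, 30, 22, 15]

set index 7 from 17 to 2 → [1, 5, 10, 15, 29, 30, 22, 2]
2 < parent 15 at index 3, swap → [1, 5, 10, 2, 29, 30, 22, 15]
2 < parent 5 at index 1, swap → [1, 2, 10, 5, 29, 30, 22, 15]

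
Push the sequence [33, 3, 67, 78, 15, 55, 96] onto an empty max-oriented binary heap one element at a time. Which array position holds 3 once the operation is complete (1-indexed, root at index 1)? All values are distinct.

4

Insert 33:
  append 33 at index 1 → [33] (no swap needed)
Insert 3:
  append 3 at index 2 → [33, 3] (no swap needed)
Insert 67:
  append 67 at index 3 → [33, 3, 67]
  67 > parent 33 at index 1, swap → [67, 3, 33]
Insert 78:
  append 78 at index 4 → [67, 3, 33, 78]
  78 > parent 3 at index 2, swap → [67, 78, 33, 3]
  78 > parent 67 at index 1, swap → [78, 67, 33, 3]
Insert 15:
  append 15 at index 5 → [78, 67, 33, 3, 15] (no swap needed)
Insert 55:
  append 55 at index 6 → [78, 67, 33, 3, 15, 55]
  55 > parent 33 at index 3, swap → [78, 67, 55, 3, 15, 33]
Insert 96:
  append 96 at index 7 → [78, 67, 55, 3, 15, 33, 96]
  96 > parent 55 at index 3, swap → [78, 67, 96, 3, 15, 33, 55]
  96 > parent 78 at index 1, swap → [96, 67, 78, 3, 15, 33, 55]
resulting array: [96, 67, 78, 3, 15, 33, 55]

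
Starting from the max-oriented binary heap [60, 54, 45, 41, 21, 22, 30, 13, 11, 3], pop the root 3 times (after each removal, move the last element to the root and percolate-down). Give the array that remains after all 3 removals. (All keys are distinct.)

[41, 21, 30, 13, 3, 22, 11]

extract-max #1 returns 60:
  remove root 60; move last element 3 to root → [3, 54, 45, 41, 21, 22, 30, 13, 11]
  3 vs larger child 54 at index 1, swap → [54, 3, 45, 41, 21, 22, 30, 13, 11]
  3 vs larger child 41 at index 3, swap → [54, 41, 45, 3, 21, 22, 30, 13, 11]
  3 vs larger child 13 at index 7, swap → [54, 41, 45, 13, 21, 22, 30, 3, 11]
extract-max #2 returns 54:
  remove root 54; move last element 11 to root → [11, 41, 45, 13, 21, 22, 30, 3]
  11 vs larger child 45 at index 2, swap → [45, 41, 11, 13, 21, 22, 30, 3]
  11 vs larger child 30 at index 6, swap → [45, 41, 30, 13, 21, 22, 11, 3]
extract-max #3 returns 45:
  remove root 45; move last element 3 to root → [3, 41, 30, 13, 21, 22, 11]
  3 vs larger child 41 at index 1, swap → [41, 3, 30, 13, 21, 22, 11]
  3 vs larger child 21 at index 4, swap → [41, 21, 30, 13, 3, 22, 11]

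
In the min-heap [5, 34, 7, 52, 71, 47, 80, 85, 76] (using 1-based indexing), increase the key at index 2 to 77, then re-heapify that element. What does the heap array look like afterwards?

set index 2 from 34 to 77 → [5, 77, 7, 52, 71, 47, 80, 85, 76]
77 vs smaller child 52 at index 4, swap → [5, 52, 7, 77, 71, 47, 80, 85, 76]
77 vs smaller child 76 at index 9, swap → [5, 52, 7, 76, 71, 47, 80, 85, 77]

[5, 52, 7, 76, 71, 47, 80, 85, 77]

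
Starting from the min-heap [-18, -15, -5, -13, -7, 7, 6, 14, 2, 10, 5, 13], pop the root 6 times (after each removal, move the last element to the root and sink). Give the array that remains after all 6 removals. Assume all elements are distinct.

extract-min #1 returns -18:
  remove root -18; move last element 13 to root → [13, -15, -5, -13, -7, 7, 6, 14, 2, 10, 5]
  13 vs smaller child -15 at index 1, swap → [-15, 13, -5, -13, -7, 7, 6, 14, 2, 10, 5]
  13 vs smaller child -13 at index 3, swap → [-15, -13, -5, 13, -7, 7, 6, 14, 2, 10, 5]
  13 vs smaller child 2 at index 8, swap → [-15, -13, -5, 2, -7, 7, 6, 14, 13, 10, 5]
extract-min #2 returns -15:
  remove root -15; move last element 5 to root → [5, -13, -5, 2, -7, 7, 6, 14, 13, 10]
  5 vs smaller child -13 at index 1, swap → [-13, 5, -5, 2, -7, 7, 6, 14, 13, 10]
  5 vs smaller child -7 at index 4, swap → [-13, -7, -5, 2, 5, 7, 6, 14, 13, 10]
extract-min #3 returns -13:
  remove root -13; move last element 10 to root → [10, -7, -5, 2, 5, 7, 6, 14, 13]
  10 vs smaller child -7 at index 1, swap → [-7, 10, -5, 2, 5, 7, 6, 14, 13]
  10 vs smaller child 2 at index 3, swap → [-7, 2, -5, 10, 5, 7, 6, 14, 13]
extract-min #4 returns -7:
  remove root -7; move last element 13 to root → [13, 2, -5, 10, 5, 7, 6, 14]
  13 vs smaller child -5 at index 2, swap → [-5, 2, 13, 10, 5, 7, 6, 14]
  13 vs smaller child 6 at index 6, swap → [-5, 2, 6, 10, 5, 7, 13, 14]
extract-min #5 returns -5:
  remove root -5; move last element 14 to root → [14, 2, 6, 10, 5, 7, 13]
  14 vs smaller child 2 at index 1, swap → [2, 14, 6, 10, 5, 7, 13]
  14 vs smaller child 5 at index 4, swap → [2, 5, 6, 10, 14, 7, 13]
extract-min #6 returns 2:
  remove root 2; move last element 13 to root → [13, 5, 6, 10, 14, 7]
  13 vs smaller child 5 at index 1, swap → [5, 13, 6, 10, 14, 7]
  13 vs smaller child 10 at index 3, swap → [5, 10, 6, 13, 14, 7]

[5, 10, 6, 13, 14, 7]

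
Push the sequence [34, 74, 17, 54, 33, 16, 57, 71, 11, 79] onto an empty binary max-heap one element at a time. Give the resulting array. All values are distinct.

Insert 34:
  append 34 at index 0 → [34] (no swap needed)
Insert 74:
  append 74 at index 1 → [34, 74]
  74 > parent 34 at index 0, swap → [74, 34]
Insert 17:
  append 17 at index 2 → [74, 34, 17] (no swap needed)
Insert 54:
  append 54 at index 3 → [74, 34, 17, 54]
  54 > parent 34 at index 1, swap → [74, 54, 17, 34]
Insert 33:
  append 33 at index 4 → [74, 54, 17, 34, 33] (no swap needed)
Insert 16:
  append 16 at index 5 → [74, 54, 17, 34, 33, 16] (no swap needed)
Insert 57:
  append 57 at index 6 → [74, 54, 17, 34, 33, 16, 57]
  57 > parent 17 at index 2, swap → [74, 54, 57, 34, 33, 16, 17]
Insert 71:
  append 71 at index 7 → [74, 54, 57, 34, 33, 16, 17, 71]
  71 > parent 34 at index 3, swap → [74, 54, 57, 71, 33, 16, 17, 34]
  71 > parent 54 at index 1, swap → [74, 71, 57, 54, 33, 16, 17, 34]
Insert 11:
  append 11 at index 8 → [74, 71, 57, 54, 33, 16, 17, 34, 11] (no swap needed)
Insert 79:
  append 79 at index 9 → [74, 71, 57, 54, 33, 16, 17, 34, 11, 79]
  79 > parent 33 at index 4, swap → [74, 71, 57, 54, 79, 16, 17, 34, 11, 33]
  79 > parent 71 at index 1, swap → [74, 79, 57, 54, 71, 16, 17, 34, 11, 33]
  79 > parent 74 at index 0, swap → [79, 74, 57, 54, 71, 16, 17, 34, 11, 33]

[79, 74, 57, 54, 71, 16, 17, 34, 11, 33]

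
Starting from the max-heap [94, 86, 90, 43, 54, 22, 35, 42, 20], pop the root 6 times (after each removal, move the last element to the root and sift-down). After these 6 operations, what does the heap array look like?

[35, 22, 20]

extract-max #1 returns 94:
  remove root 94; move last element 20 to root → [20, 86, 90, 43, 54, 22, 35, 42]
  20 vs larger child 90 at index 2, swap → [90, 86, 20, 43, 54, 22, 35, 42]
  20 vs larger child 35 at index 6, swap → [90, 86, 35, 43, 54, 22, 20, 42]
extract-max #2 returns 90:
  remove root 90; move last element 42 to root → [42, 86, 35, 43, 54, 22, 20]
  42 vs larger child 86 at index 1, swap → [86, 42, 35, 43, 54, 22, 20]
  42 vs larger child 54 at index 4, swap → [86, 54, 35, 43, 42, 22, 20]
extract-max #3 returns 86:
  remove root 86; move last element 20 to root → [20, 54, 35, 43, 42, 22]
  20 vs larger child 54 at index 1, swap → [54, 20, 35, 43, 42, 22]
  20 vs larger child 43 at index 3, swap → [54, 43, 35, 20, 42, 22]
extract-max #4 returns 54:
  remove root 54; move last element 22 to root → [22, 43, 35, 20, 42]
  22 vs larger child 43 at index 1, swap → [43, 22, 35, 20, 42]
  22 vs larger child 42 at index 4, swap → [43, 42, 35, 20, 22]
extract-max #5 returns 43:
  remove root 43; move last element 22 to root → [22, 42, 35, 20]
  22 vs larger child 42 at index 1, swap → [42, 22, 35, 20]
extract-max #6 returns 42:
  remove root 42; move last element 20 to root → [20, 22, 35]
  20 vs larger child 35 at index 2, swap → [35, 22, 20]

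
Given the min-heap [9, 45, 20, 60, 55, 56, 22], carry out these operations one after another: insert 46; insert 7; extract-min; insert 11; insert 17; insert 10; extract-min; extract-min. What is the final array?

[11, 17, 20, 45, 55, 56, 22, 60, 46]

insert 46:
  append 46 at index 7 → [9, 45, 20, 60, 55, 56, 22, 46]
  46 < parent 60 at index 3, swap → [9, 45, 20, 46, 55, 56, 22, 60]
insert 7:
  append 7 at index 8 → [9, 45, 20, 46, 55, 56, 22, 60, 7]
  7 < parent 46 at index 3, swap → [9, 45, 20, 7, 55, 56, 22, 60, 46]
  7 < parent 45 at index 1, swap → [9, 7, 20, 45, 55, 56, 22, 60, 46]
  7 < parent 9 at index 0, swap → [7, 9, 20, 45, 55, 56, 22, 60, 46]
extract-min → returns 7:
  remove root 7; move last element 46 to root → [46, 9, 20, 45, 55, 56, 22, 60]
  46 vs smaller child 9 at index 1, swap → [9, 46, 20, 45, 55, 56, 22, 60]
  46 vs smaller child 45 at index 3, swap → [9, 45, 20, 46, 55, 56, 22, 60]
insert 11:
  append 11 at index 8 → [9, 45, 20, 46, 55, 56, 22, 60, 11]
  11 < parent 46 at index 3, swap → [9, 45, 20, 11, 55, 56, 22, 60, 46]
  11 < parent 45 at index 1, swap → [9, 11, 20, 45, 55, 56, 22, 60, 46]
insert 17:
  append 17 at index 9 → [9, 11, 20, 45, 55, 56, 22, 60, 46, 17]
  17 < parent 55 at index 4, swap → [9, 11, 20, 45, 17, 56, 22, 60, 46, 55]
insert 10:
  append 10 at index 10 → [9, 11, 20, 45, 17, 56, 22, 60, 46, 55, 10]
  10 < parent 17 at index 4, swap → [9, 11, 20, 45, 10, 56, 22, 60, 46, 55, 17]
  10 < parent 11 at index 1, swap → [9, 10, 20, 45, 11, 56, 22, 60, 46, 55, 17]
extract-min → returns 9:
  remove root 9; move last element 17 to root → [17, 10, 20, 45, 11, 56, 22, 60, 46, 55]
  17 vs smaller child 10 at index 1, swap → [10, 17, 20, 45, 11, 56, 22, 60, 46, 55]
  17 vs smaller child 11 at index 4, swap → [10, 11, 20, 45, 17, 56, 22, 60, 46, 55]
extract-min → returns 10:
  remove root 10; move last element 55 to root → [55, 11, 20, 45, 17, 56, 22, 60, 46]
  55 vs smaller child 11 at index 1, swap → [11, 55, 20, 45, 17, 56, 22, 60, 46]
  55 vs smaller child 17 at index 4, swap → [11, 17, 20, 45, 55, 56, 22, 60, 46]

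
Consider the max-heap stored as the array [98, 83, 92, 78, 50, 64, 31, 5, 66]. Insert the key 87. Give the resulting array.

[98, 87, 92, 78, 83, 64, 31, 5, 66, 50]

append 87 at index 9 → [98, 83, 92, 78, 50, 64, 31, 5, 66, 87]
87 > parent 50 at index 4, swap → [98, 83, 92, 78, 87, 64, 31, 5, 66, 50]
87 > parent 83 at index 1, swap → [98, 87, 92, 78, 83, 64, 31, 5, 66, 50]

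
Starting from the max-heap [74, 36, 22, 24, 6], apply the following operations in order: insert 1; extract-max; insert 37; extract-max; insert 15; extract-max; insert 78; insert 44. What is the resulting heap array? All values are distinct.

[78, 15, 44, 1, 6, 22, 24]

insert 1:
  append 1 at index 5 → [74, 36, 22, 24, 6, 1] (no swap needed)
extract-max → returns 74:
  remove root 74; move last element 1 to root → [1, 36, 22, 24, 6]
  1 vs larger child 36 at index 1, swap → [36, 1, 22, 24, 6]
  1 vs larger child 24 at index 3, swap → [36, 24, 22, 1, 6]
insert 37:
  append 37 at index 5 → [36, 24, 22, 1, 6, 37]
  37 > parent 22 at index 2, swap → [36, 24, 37, 1, 6, 22]
  37 > parent 36 at index 0, swap → [37, 24, 36, 1, 6, 22]
extract-max → returns 37:
  remove root 37; move last element 22 to root → [22, 24, 36, 1, 6]
  22 vs larger child 36 at index 2, swap → [36, 24, 22, 1, 6]
insert 15:
  append 15 at index 5 → [36, 24, 22, 1, 6, 15] (no swap needed)
extract-max → returns 36:
  remove root 36; move last element 15 to root → [15, 24, 22, 1, 6]
  15 vs larger child 24 at index 1, swap → [24, 15, 22, 1, 6]
insert 78:
  append 78 at index 5 → [24, 15, 22, 1, 6, 78]
  78 > parent 22 at index 2, swap → [24, 15, 78, 1, 6, 22]
  78 > parent 24 at index 0, swap → [78, 15, 24, 1, 6, 22]
insert 44:
  append 44 at index 6 → [78, 15, 24, 1, 6, 22, 44]
  44 > parent 24 at index 2, swap → [78, 15, 44, 1, 6, 22, 24]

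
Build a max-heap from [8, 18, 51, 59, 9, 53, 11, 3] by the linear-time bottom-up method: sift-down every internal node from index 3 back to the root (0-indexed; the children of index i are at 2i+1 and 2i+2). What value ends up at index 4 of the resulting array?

sift down from index 3: already satisfies heap property
sift down from index 2:
  51 vs larger child 53 at index 5, swap → [8, 18, 53, 59, 9, 51, 11, 3]
sift down from index 1:
  18 vs larger child 59 at index 3, swap → [8, 59, 53, 18, 9, 51, 11, 3]
sift down from index 0:
  8 vs larger child 59 at index 1, swap → [59, 8, 53, 18, 9, 51, 11, 3]
  8 vs larger child 18 at index 3, swap → [59, 18, 53, 8, 9, 51, 11, 3]
resulting array: [59, 18, 53, 8, 9, 51, 11, 3]

9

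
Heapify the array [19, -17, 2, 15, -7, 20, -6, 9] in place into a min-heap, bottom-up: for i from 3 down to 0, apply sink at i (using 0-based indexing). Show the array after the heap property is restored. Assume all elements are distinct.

sift down from index 3:
  15 vs only child 9 at index 7, swap → [19, -17, 2, 9, -7, 20, -6, 15]
sift down from index 2:
  2 vs smaller child -6 at index 6, swap → [19, -17, -6, 9, -7, 20, 2, 15]
sift down from index 1: already satisfies heap property
sift down from index 0:
  19 vs smaller child -17 at index 1, swap → [-17, 19, -6, 9, -7, 20, 2, 15]
  19 vs smaller child -7 at index 4, swap → [-17, -7, -6, 9, 19, 20, 2, 15]

[-17, -7, -6, 9, 19, 20, 2, 15]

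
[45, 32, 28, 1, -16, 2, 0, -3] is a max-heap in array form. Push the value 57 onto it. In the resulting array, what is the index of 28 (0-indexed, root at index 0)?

append 57 at index 8 → [45, 32, 28, 1, -16, 2, 0, -3, 57]
57 > parent 1 at index 3, swap → [45, 32, 28, 57, -16, 2, 0, -3, 1]
57 > parent 32 at index 1, swap → [45, 57, 28, 32, -16, 2, 0, -3, 1]
57 > parent 45 at index 0, swap → [57, 45, 28, 32, -16, 2, 0, -3, 1]
resulting array: [57, 45, 28, 32, -16, 2, 0, -3, 1]

2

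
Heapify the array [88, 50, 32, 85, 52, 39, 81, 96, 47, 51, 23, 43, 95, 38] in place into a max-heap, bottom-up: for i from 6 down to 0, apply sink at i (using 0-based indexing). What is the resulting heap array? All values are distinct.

sift down from index 6: already satisfies heap property
sift down from index 5:
  39 vs larger child 95 at index 12, swap → [88, 50, 32, 85, 52, 95, 81, 96, 47, 51, 23, 43, 39, 38]
sift down from index 4: already satisfies heap property
sift down from index 3:
  85 vs larger child 96 at index 7, swap → [88, 50, 32, 96, 52, 95, 81, 85, 47, 51, 23, 43, 39, 38]
sift down from index 2:
  32 vs larger child 95 at index 5, swap → [88, 50, 95, 96, 52, 32, 81, 85, 47, 51, 23, 43, 39, 38]
  32 vs larger child 43 at index 11, swap → [88, 50, 95, 96, 52, 43, 81, 85, 47, 51, 23, 32, 39, 38]
sift down from index 1:
  50 vs larger child 96 at index 3, swap → [88, 96, 95, 50, 52, 43, 81, 85, 47, 51, 23, 32, 39, 38]
  50 vs larger child 85 at index 7, swap → [88, 96, 95, 85, 52, 43, 81, 50, 47, 51, 23, 32, 39, 38]
sift down from index 0:
  88 vs larger child 96 at index 1, swap → [96, 88, 95, 85, 52, 43, 81, 50, 47, 51, 23, 32, 39, 38]

[96, 88, 95, 85, 52, 43, 81, 50, 47, 51, 23, 32, 39, 38]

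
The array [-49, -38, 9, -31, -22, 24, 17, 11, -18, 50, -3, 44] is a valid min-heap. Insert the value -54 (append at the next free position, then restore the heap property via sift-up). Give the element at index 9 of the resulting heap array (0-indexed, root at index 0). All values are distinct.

append -54 at index 12 → [-49, -38, 9, -31, -22, 24, 17, 11, -18, 50, -3, 44, -54]
-54 < parent 24 at index 5, swap → [-49, -38, 9, -31, -22, -54, 17, 11, -18, 50, -3, 44, 24]
-54 < parent 9 at index 2, swap → [-49, -38, -54, -31, -22, 9, 17, 11, -18, 50, -3, 44, 24]
-54 < parent -49 at index 0, swap → [-54, -38, -49, -31, -22, 9, 17, 11, -18, 50, -3, 44, 24]
resulting array: [-54, -38, -49, -31, -22, 9, 17, 11, -18, 50, -3, 44, 24]

50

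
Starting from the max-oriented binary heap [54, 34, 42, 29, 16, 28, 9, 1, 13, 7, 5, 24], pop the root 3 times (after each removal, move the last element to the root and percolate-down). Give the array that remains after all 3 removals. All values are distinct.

extract-max #1 returns 54:
  remove root 54; move last element 24 to root → [24, 34, 42, 29, 16, 28, 9, 1, 13, 7, 5]
  24 vs larger child 42 at index 2, swap → [42, 34, 24, 29, 16, 28, 9, 1, 13, 7, 5]
  24 vs larger child 28 at index 5, swap → [42, 34, 28, 29, 16, 24, 9, 1, 13, 7, 5]
extract-max #2 returns 42:
  remove root 42; move last element 5 to root → [5, 34, 28, 29, 16, 24, 9, 1, 13, 7]
  5 vs larger child 34 at index 1, swap → [34, 5, 28, 29, 16, 24, 9, 1, 13, 7]
  5 vs larger child 29 at index 3, swap → [34, 29, 28, 5, 16, 24, 9, 1, 13, 7]
  5 vs larger child 13 at index 8, swap → [34, 29, 28, 13, 16, 24, 9, 1, 5, 7]
extract-max #3 returns 34:
  remove root 34; move last element 7 to root → [7, 29, 28, 13, 16, 24, 9, 1, 5]
  7 vs larger child 29 at index 1, swap → [29, 7, 28, 13, 16, 24, 9, 1, 5]
  7 vs larger child 16 at index 4, swap → [29, 16, 28, 13, 7, 24, 9, 1, 5]

[29, 16, 28, 13, 7, 24, 9, 1, 5]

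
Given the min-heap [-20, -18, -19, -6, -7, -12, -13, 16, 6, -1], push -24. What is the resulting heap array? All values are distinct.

[-24, -20, -19, -6, -18, -12, -13, 16, 6, -1, -7]

append -24 at index 10 → [-20, -18, -19, -6, -7, -12, -13, 16, 6, -1, -24]
-24 < parent -7 at index 4, swap → [-20, -18, -19, -6, -24, -12, -13, 16, 6, -1, -7]
-24 < parent -18 at index 1, swap → [-20, -24, -19, -6, -18, -12, -13, 16, 6, -1, -7]
-24 < parent -20 at index 0, swap → [-24, -20, -19, -6, -18, -12, -13, 16, 6, -1, -7]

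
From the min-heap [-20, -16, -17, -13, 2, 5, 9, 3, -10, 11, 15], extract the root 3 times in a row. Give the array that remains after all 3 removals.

extract-min #1 returns -20:
  remove root -20; move last element 15 to root → [15, -16, -17, -13, 2, 5, 9, 3, -10, 11]
  15 vs smaller child -17 at index 2, swap → [-17, -16, 15, -13, 2, 5, 9, 3, -10, 11]
  15 vs smaller child 5 at index 5, swap → [-17, -16, 5, -13, 2, 15, 9, 3, -10, 11]
extract-min #2 returns -17:
  remove root -17; move last element 11 to root → [11, -16, 5, -13, 2, 15, 9, 3, -10]
  11 vs smaller child -16 at index 1, swap → [-16, 11, 5, -13, 2, 15, 9, 3, -10]
  11 vs smaller child -13 at index 3, swap → [-16, -13, 5, 11, 2, 15, 9, 3, -10]
  11 vs smaller child -10 at index 8, swap → [-16, -13, 5, -10, 2, 15, 9, 3, 11]
extract-min #3 returns -16:
  remove root -16; move last element 11 to root → [11, -13, 5, -10, 2, 15, 9, 3]
  11 vs smaller child -13 at index 1, swap → [-13, 11, 5, -10, 2, 15, 9, 3]
  11 vs smaller child -10 at index 3, swap → [-13, -10, 5, 11, 2, 15, 9, 3]
  11 vs only child 3 at index 7, swap → [-13, -10, 5, 3, 2, 15, 9, 11]

[-13, -10, 5, 3, 2, 15, 9, 11]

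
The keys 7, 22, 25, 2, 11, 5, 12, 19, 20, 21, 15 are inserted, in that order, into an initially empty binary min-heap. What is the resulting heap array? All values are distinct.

Insert 7:
  append 7 at index 0 → [7] (no swap needed)
Insert 22:
  append 22 at index 1 → [7, 22] (no swap needed)
Insert 25:
  append 25 at index 2 → [7, 22, 25] (no swap needed)
Insert 2:
  append 2 at index 3 → [7, 22, 25, 2]
  2 < parent 22 at index 1, swap → [7, 2, 25, 22]
  2 < parent 7 at index 0, swap → [2, 7, 25, 22]
Insert 11:
  append 11 at index 4 → [2, 7, 25, 22, 11] (no swap needed)
Insert 5:
  append 5 at index 5 → [2, 7, 25, 22, 11, 5]
  5 < parent 25 at index 2, swap → [2, 7, 5, 22, 11, 25]
Insert 12:
  append 12 at index 6 → [2, 7, 5, 22, 11, 25, 12] (no swap needed)
Insert 19:
  append 19 at index 7 → [2, 7, 5, 22, 11, 25, 12, 19]
  19 < parent 22 at index 3, swap → [2, 7, 5, 19, 11, 25, 12, 22]
Insert 20:
  append 20 at index 8 → [2, 7, 5, 19, 11, 25, 12, 22, 20] (no swap needed)
Insert 21:
  append 21 at index 9 → [2, 7, 5, 19, 11, 25, 12, 22, 20, 21] (no swap needed)
Insert 15:
  append 15 at index 10 → [2, 7, 5, 19, 11, 25, 12, 22, 20, 21, 15] (no swap needed)

[2, 7, 5, 19, 11, 25, 12, 22, 20, 21, 15]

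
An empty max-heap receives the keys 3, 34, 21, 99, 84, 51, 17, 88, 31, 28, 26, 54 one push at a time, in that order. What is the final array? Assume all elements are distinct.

Insert 3:
  append 3 at index 0 → [3] (no swap needed)
Insert 34:
  append 34 at index 1 → [3, 34]
  34 > parent 3 at index 0, swap → [34, 3]
Insert 21:
  append 21 at index 2 → [34, 3, 21] (no swap needed)
Insert 99:
  append 99 at index 3 → [34, 3, 21, 99]
  99 > parent 3 at index 1, swap → [34, 99, 21, 3]
  99 > parent 34 at index 0, swap → [99, 34, 21, 3]
Insert 84:
  append 84 at index 4 → [99, 34, 21, 3, 84]
  84 > parent 34 at index 1, swap → [99, 84, 21, 3, 34]
Insert 51:
  append 51 at index 5 → [99, 84, 21, 3, 34, 51]
  51 > parent 21 at index 2, swap → [99, 84, 51, 3, 34, 21]
Insert 17:
  append 17 at index 6 → [99, 84, 51, 3, 34, 21, 17] (no swap needed)
Insert 88:
  append 88 at index 7 → [99, 84, 51, 3, 34, 21, 17, 88]
  88 > parent 3 at index 3, swap → [99, 84, 51, 88, 34, 21, 17, 3]
  88 > parent 84 at index 1, swap → [99, 88, 51, 84, 34, 21, 17, 3]
Insert 31:
  append 31 at index 8 → [99, 88, 51, 84, 34, 21, 17, 3, 31] (no swap needed)
Insert 28:
  append 28 at index 9 → [99, 88, 51, 84, 34, 21, 17, 3, 31, 28] (no swap needed)
Insert 26:
  append 26 at index 10 → [99, 88, 51, 84, 34, 21, 17, 3, 31, 28, 26] (no swap needed)
Insert 54:
  append 54 at index 11 → [99, 88, 51, 84, 34, 21, 17, 3, 31, 28, 26, 54]
  54 > parent 21 at index 5, swap → [99, 88, 51, 84, 34, 54, 17, 3, 31, 28, 26, 21]
  54 > parent 51 at index 2, swap → [99, 88, 54, 84, 34, 51, 17, 3, 31, 28, 26, 21]

[99, 88, 54, 84, 34, 51, 17, 3, 31, 28, 26, 21]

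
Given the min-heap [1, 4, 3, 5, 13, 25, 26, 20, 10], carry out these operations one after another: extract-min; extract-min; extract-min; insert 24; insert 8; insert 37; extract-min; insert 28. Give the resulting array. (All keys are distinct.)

extract-min → returns 1:
  remove root 1; move last element 10 to root → [10, 4, 3, 5, 13, 25, 26, 20]
  10 vs smaller child 3 at index 2, swap → [3, 4, 10, 5, 13, 25, 26, 20]
extract-min → returns 3:
  remove root 3; move last element 20 to root → [20, 4, 10, 5, 13, 25, 26]
  20 vs smaller child 4 at index 1, swap → [4, 20, 10, 5, 13, 25, 26]
  20 vs smaller child 5 at index 3, swap → [4, 5, 10, 20, 13, 25, 26]
extract-min → returns 4:
  remove root 4; move last element 26 to root → [26, 5, 10, 20, 13, 25]
  26 vs smaller child 5 at index 1, swap → [5, 26, 10, 20, 13, 25]
  26 vs smaller child 13 at index 4, swap → [5, 13, 10, 20, 26, 25]
insert 24:
  append 24 at index 6 → [5, 13, 10, 20, 26, 25, 24] (no swap needed)
insert 8:
  append 8 at index 7 → [5, 13, 10, 20, 26, 25, 24, 8]
  8 < parent 20 at index 3, swap → [5, 13, 10, 8, 26, 25, 24, 20]
  8 < parent 13 at index 1, swap → [5, 8, 10, 13, 26, 25, 24, 20]
insert 37:
  append 37 at index 8 → [5, 8, 10, 13, 26, 25, 24, 20, 37] (no swap needed)
extract-min → returns 5:
  remove root 5; move last element 37 to root → [37, 8, 10, 13, 26, 25, 24, 20]
  37 vs smaller child 8 at index 1, swap → [8, 37, 10, 13, 26, 25, 24, 20]
  37 vs smaller child 13 at index 3, swap → [8, 13, 10, 37, 26, 25, 24, 20]
  37 vs only child 20 at index 7, swap → [8, 13, 10, 20, 26, 25, 24, 37]
insert 28:
  append 28 at index 8 → [8, 13, 10, 20, 26, 25, 24, 37, 28] (no swap needed)

[8, 13, 10, 20, 26, 25, 24, 37, 28]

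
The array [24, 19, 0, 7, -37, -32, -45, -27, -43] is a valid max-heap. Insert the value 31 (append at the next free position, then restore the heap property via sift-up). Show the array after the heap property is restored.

[31, 24, 0, 7, 19, -32, -45, -27, -43, -37]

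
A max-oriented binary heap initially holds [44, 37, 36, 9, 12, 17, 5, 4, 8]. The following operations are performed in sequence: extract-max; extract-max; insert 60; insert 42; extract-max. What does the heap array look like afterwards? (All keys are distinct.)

[42, 36, 17, 12, 8, 4, 5, 9]

extract-max → returns 44:
  remove root 44; move last element 8 to root → [8, 37, 36, 9, 12, 17, 5, 4]
  8 vs larger child 37 at index 1, swap → [37, 8, 36, 9, 12, 17, 5, 4]
  8 vs larger child 12 at index 4, swap → [37, 12, 36, 9, 8, 17, 5, 4]
extract-max → returns 37:
  remove root 37; move last element 4 to root → [4, 12, 36, 9, 8, 17, 5]
  4 vs larger child 36 at index 2, swap → [36, 12, 4, 9, 8, 17, 5]
  4 vs larger child 17 at index 5, swap → [36, 12, 17, 9, 8, 4, 5]
insert 60:
  append 60 at index 7 → [36, 12, 17, 9, 8, 4, 5, 60]
  60 > parent 9 at index 3, swap → [36, 12, 17, 60, 8, 4, 5, 9]
  60 > parent 12 at index 1, swap → [36, 60, 17, 12, 8, 4, 5, 9]
  60 > parent 36 at index 0, swap → [60, 36, 17, 12, 8, 4, 5, 9]
insert 42:
  append 42 at index 8 → [60, 36, 17, 12, 8, 4, 5, 9, 42]
  42 > parent 12 at index 3, swap → [60, 36, 17, 42, 8, 4, 5, 9, 12]
  42 > parent 36 at index 1, swap → [60, 42, 17, 36, 8, 4, 5, 9, 12]
extract-max → returns 60:
  remove root 60; move last element 12 to root → [12, 42, 17, 36, 8, 4, 5, 9]
  12 vs larger child 42 at index 1, swap → [42, 12, 17, 36, 8, 4, 5, 9]
  12 vs larger child 36 at index 3, swap → [42, 36, 17, 12, 8, 4, 5, 9]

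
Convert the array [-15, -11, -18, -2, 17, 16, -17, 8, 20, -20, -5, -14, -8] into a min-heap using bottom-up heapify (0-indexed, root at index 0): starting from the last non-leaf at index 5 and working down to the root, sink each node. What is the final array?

sift down from index 5:
  16 vs smaller child -14 at index 11, swap → [-15, -11, -18, -2, 17, -14, -17, 8, 20, -20, -5, 16, -8]
sift down from index 4:
  17 vs smaller child -20 at index 9, swap → [-15, -11, -18, -2, -20, -14, -17, 8, 20, 17, -5, 16, -8]
sift down from index 3: already satisfies heap property
sift down from index 2: already satisfies heap property
sift down from index 1:
  -11 vs smaller child -20 at index 4, swap → [-15, -20, -18, -2, -11, -14, -17, 8, 20, 17, -5, 16, -8]
sift down from index 0:
  -15 vs smaller child -20 at index 1, swap → [-20, -15, -18, -2, -11, -14, -17, 8, 20, 17, -5, 16, -8]

[-20, -15, -18, -2, -11, -14, -17, 8, 20, 17, -5, 16, -8]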